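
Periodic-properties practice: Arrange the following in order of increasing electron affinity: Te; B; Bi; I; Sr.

B is in period 2, group 13; Sr is in period 5, group 2; Te is in period 5, group 16; I is in period 5, group 17; Bi is in period 6, group 15.
Adding an electron releases more energy for atoms nearer the top right (short of the noble gases).
Neither a single period nor a single group — weigh both effects.
B > Sr: relative to Sr, both the across-period and down-group shifts push B's electron affinity up.
Bi > B: the two effects oppose for this pair; the across-period effect wins (91 vs 27 kJ/mol).
Te > Bi: both effects reinforce here, so Te is clearly the higher of the two.
I > Te: I lies to the right of Te in period 5, so the across-period effect alone puts I higher.
Approximate values (kJ/mol): B 27, Sr 5, Te 190, I 295, Bi 91.
So from lowest to highest: Sr < B < Bi < Te < I.

Sr < B < Bi < Te < I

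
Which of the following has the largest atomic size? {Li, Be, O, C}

Li is in period 2, group 1; Be is in period 2, group 2; C is in period 2, group 14; O is in period 2, group 16.
Across a period the added protons contract the valence shell; down a group each new principal shell makes the atom larger.
All lie in period 2, so atomic radius increases right to left.
The largest atomic size among these belongs to Li.

Li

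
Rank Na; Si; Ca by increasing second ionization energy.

Ca, Si, Na

Consider each +1 ion: Na⁺ is the bare [Ne] core; Si⁺ still has 3 valence electrons; Ca⁺ still has 1 valence electron.
Pulling an electron out of a noble-gas core costs far more than removing a remaining valence electron, so Na sits at the high end of IE_2.
Valence configurations: Si⁺ [Ne]3s²3p¹, Ca⁺ [Ar]4s¹.
The numbers (kJ/mol): Na 4562, Si 1577, Ca 1145.
So the second ionization energies run Ca < Si < Na.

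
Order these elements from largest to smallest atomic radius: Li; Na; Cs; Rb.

Cs > Rb > Na > Li

Li is in period 2, group 1; Na is in period 3, group 1; Rb is in period 5, group 1; Cs is in period 6, group 1.
Radius decreases left→right (rising Z_eff, same n) and increases top→bottom (higher n).
All are in group 1, so atomic radius increases down the group.
So from largest to smallest: Cs > Rb > Na > Li.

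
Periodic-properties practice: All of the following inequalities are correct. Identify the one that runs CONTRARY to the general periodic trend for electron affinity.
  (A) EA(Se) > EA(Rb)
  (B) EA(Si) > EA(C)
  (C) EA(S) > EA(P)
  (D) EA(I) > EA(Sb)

(B)

The general trend: electron affinity increases across a period and decreases down a group.
(A) Se (period 4, group 16) vs Rb (period 5, group 1): the stated order agrees with the simple trend.
(B) Si (period 3, group 14) vs C (period 2, group 14): the stated order contradicts the simple trend.
(C) S (period 3, group 16) vs P (period 3, group 15): the stated order agrees with the simple trend.
(D) I (period 5, group 17) vs Sb (period 5, group 15): the stated order agrees with the simple trend.
The exception is (B): Si's larger, more diffuse 3p orbitals accept an added electron slightly more readily than C's compact 2p.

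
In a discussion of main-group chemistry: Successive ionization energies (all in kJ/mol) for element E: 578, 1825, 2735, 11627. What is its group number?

Group 13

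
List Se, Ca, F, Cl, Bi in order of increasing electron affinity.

Ca < Bi < Se < F < Cl

F is in period 2, group 17; Cl is in period 3, group 17; Ca is in period 4, group 2; Se is in period 4, group 16; Bi is in period 6, group 15.
Adding an electron releases more energy for atoms nearer the top right (short of the noble gases).
Neither a single period nor a single group — weigh both effects.
Bi > Ca: the two effects oppose for this pair; the across-period effect wins (91 vs 2 kJ/mol).
Se > Bi: both effects reinforce here, so Se is clearly the higher of the two.
F > Se: relative to Se, both the across-period and down-group shifts push F's electron affinity up.
Cl > F: this pair runs against the simple trend — see the exception note.
Note the exception: Cl has a higher electron affinity than F, contrary to the simple trend — F's small 2p subshell makes the incoming electron feel strong e⁻–e⁻ repulsion, so Cl actually releases more energy on gaining an electron.
For reference (kJ/mol): F 328, Cl 349, Ca 2, Se 195, Bi 91.
So from lowest to highest: Ca < Bi < Se < F < Cl.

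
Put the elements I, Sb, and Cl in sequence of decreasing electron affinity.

Cl, I, Sb

Cl is in period 3, group 17; Sb is in period 5, group 15; I is in period 5, group 17.
EA tends to increase across a period and decrease down a group, though the pattern is less regular than for IE or radius.
Neither a single period nor a single group — weigh both effects.
I > Sb: both are in period 5; the period trend gives I the larger value.
Cl > I: they share group 17; the group trend gives Cl the larger value.
For reference (kJ/mol): Cl 349, Sb 103, I 295.
So from highest to lowest: Cl > I > Sb.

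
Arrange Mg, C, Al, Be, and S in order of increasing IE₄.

S < C < Mg < Al < Be

Consider each +3 ion: Mg³⁺ is already 1 electron into the core; C³⁺ still has 1 valence electron; Al³⁺ is the bare [Ne] core; Be³⁺ is already 1 electron into the core; S³⁺ still has 3 valence electrons.
Pulling an electron out of a noble-gas core costs far more than removing a remaining valence electron, so Mg, Al and Be sit at the high end of IE_4.
Valence configurations: C³⁺ [He]2s¹, S³⁺ [Ne]3s²3p¹.
The numbers (kJ/mol): Mg 10543, C 6223, Al 11577, Be 21007, S 4556.
Hence IE_4: S < C < Mg < Al < Be.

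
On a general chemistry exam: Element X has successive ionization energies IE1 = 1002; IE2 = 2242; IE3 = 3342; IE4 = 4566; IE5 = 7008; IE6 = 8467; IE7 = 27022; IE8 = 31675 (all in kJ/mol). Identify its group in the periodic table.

Look for the largest jump between consecutive ionization energies: IE7/IE6 ≈ 3.2, far larger than any earlier ratio.
That jump marks the point where a core electron is being removed. So the atom has 6 valence electrons.
A main-group element with 6 valence electrons is in group 16.

Group 16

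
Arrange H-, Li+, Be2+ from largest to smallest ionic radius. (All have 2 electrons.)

H- > Li+ > Be2+

All of these have 2 electrons, so size is governed by nuclear charge alone: the more protons, the stronger the pull on the same electron cloud, and the smaller the ion.
Nuclear charges: Be2+ (Z=4), Li+ (Z=3), H- (Z=1).
Largest to smallest: H- > Li+ > Be2+.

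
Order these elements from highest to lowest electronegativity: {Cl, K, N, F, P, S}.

F, Cl, N, S, P, K

EN rises left→right (higher Z_eff, smaller atoms) and falls top→bottom (larger, more shielded atoms).
Here both period and group differ, so the two effects have to be weighed against each other.
P > K: both effects reinforce here, so P is clearly the higher of the two.
S > P: both are in period 3; the period trend gives S the larger value.
N > S: period and group pull opposite ways; the down-group shift dominates (3.04 vs 2.58).
Cl > N: the two effects oppose for this pair; the across-period effect wins (3.16 vs 3.04).
F > Cl: F sits above Cl in group 17, so the down-group effect alone puts F higher.
For reference (Pauling): N 3.04, F 3.98, P 2.19, S 2.58, Cl 3.16, K 0.82.
So from highest to lowest: F > Cl > N > S > P > K.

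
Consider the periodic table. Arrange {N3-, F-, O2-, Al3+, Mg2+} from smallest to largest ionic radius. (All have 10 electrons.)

All of these have 10 electrons, so size is governed by nuclear charge alone: the more protons, the stronger the pull on the same electron cloud, and the smaller the ion.
Nuclear charges: Al3+ (Z=13), Mg2+ (Z=12), F- (Z=9), O2- (Z=8), N3- (Z=7).
Smallest to largest: Al3+ < Mg2+ < F- < O2- < N3-.

Al3+ < Mg2+ < F- < O2- < N3-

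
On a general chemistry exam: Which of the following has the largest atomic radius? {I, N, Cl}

N is in period 2, group 15; Cl is in period 3, group 17; I is in period 5, group 17.
Atomic radius shrinks across a period as nuclear charge pulls the same shell inward, and grows down a group as new shells are added.
Here both period and group differ, so the two effects have to be weighed against each other.
Cl > N: period and group pull opposite ways; the down-group shift dominates (99 vs 71 pm).
I > Cl: they share group 17; the group trend gives I the larger value.
For reference (pm): N 71, Cl 99, I 133.
The largest atomic radius among these belongs to I.

I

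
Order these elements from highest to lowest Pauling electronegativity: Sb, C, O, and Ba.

O > C > Sb > Ba

Atoms toward the upper right of the periodic table pull bonding electrons most strongly.
These span different periods and groups, so the two trends combine.
Sb > Ba: both effects reinforce here, so Sb is clearly the higher of the two.
C > Sb: the two effects oppose for this pair; the down-group effect wins (2.55 vs 2.05).
O > C: both are in period 2; the period trend gives O the larger value.
For reference (Pauling): C 2.55, O 3.44, Sb 2.05, Ba 0.89.
So from highest to lowest: O > C > Sb > Ba.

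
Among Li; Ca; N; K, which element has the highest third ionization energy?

Li

Consider each +2 ion: Li²⁺ is already 1 electron into the core; Ca²⁺ is the bare [Ar] core; N²⁺ still has 3 valence electrons; K²⁺ is already 1 electron into the core.
Usually core removal costs more than valence removal, but here the competition is close: a tightly held n=2 valence electron can cost more to remove than an n=3 core electron, so the actual values have to decide it.
The numbers (kJ/mol): Li 11815, Ca 4912, N 4578, K 4420.
Overall IE_3 order: K < N < Ca < Li.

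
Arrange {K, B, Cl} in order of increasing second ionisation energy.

The second ionization energy removes an electron from the +1 ion. For each element: K⁺ is the bare [Ar] core; B⁺ still has 2 valence electrons; Cl⁺ still has 6 valence electrons.
Breaking into a closed-shell core is much more expensive than removing a leftover valence electron — K has the largest IE_2 here.
Valence configurations: B⁺ [He]2s², Cl⁺ [Ne]3s²3p⁴.
Approximate IE_2 values (kJ/mol): K 3052, B 2427, Cl 2298.
Putting it together, IE_2: Cl < B < K.

Cl < B < K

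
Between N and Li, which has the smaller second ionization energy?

N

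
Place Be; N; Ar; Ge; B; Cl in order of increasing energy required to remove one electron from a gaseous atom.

IE₁ increases left→right with effective nuclear charge and decreases top→bottom as the valence shell moves farther out.
Here both period and group differ, so the two effects have to be weighed against each other.
B > Ge: period and group pull opposite ways; the down-group shift dominates (801 vs 762 kJ/mol).
Be > B: this pair runs against the simple trend — see the exception note.
Cl > Be: the two effects oppose for this pair; the across-period effect wins (1251 vs 900 kJ/mol).
N > Cl: period and group pull opposite ways; the down-group shift dominates (1402 vs 1251 kJ/mol).
Ar > N: the two effects oppose for this pair; the across-period effect wins (1521 vs 1402 kJ/mol).
Note the exception: Be has a higher first ionization energy than B, contrary to the simple trend — removing B's lone 2p electron is easier than breaking Be's filled 2s².
Tabulated first ionization energy (kJ/mol): Be 900, B 801, N 1402, Cl 1251, Ar 1521, Ge 762.
So from lowest to highest: Ge < B < Be < Cl < N < Ar.

Ge, B, Be, Cl, N, Ar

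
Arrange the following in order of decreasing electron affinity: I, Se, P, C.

I > Se > C > P

C is in period 2, group 14; P is in period 3, group 15; Se is in period 4, group 16; I is in period 5, group 17.
EA tends to increase across a period and decrease down a group, though the pattern is less regular than for IE or radius.
A diagonal step moves right (one effect) and down (the opposite effect) at once.
C > P: period and group pull opposite ways; the down-group shift dominates (122 vs 72 kJ/mol).
Se > C: period and group pull opposite ways; the across-period shift dominates (195 vs 122 kJ/mol).
I > Se: the two effects oppose for this pair; the across-period effect wins (295 vs 195 kJ/mol).
Approximate values (kJ/mol): C 122, P 72, Se 195, I 295.
So from highest to lowest: I > Se > C > P.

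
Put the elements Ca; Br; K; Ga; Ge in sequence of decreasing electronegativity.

Br > Ge > Ga > Ca > K

K is in period 4, group 1; Ca is in period 4, group 2; Ga is in period 4, group 13; Ge is in period 4, group 14; Br is in period 4, group 17.
Smaller atoms with higher effective nuclear charge are more electronegative.
All lie in period 4, so electronegativity increases left to right.
So from highest to lowest: Br > Ge > Ga > Ca > K.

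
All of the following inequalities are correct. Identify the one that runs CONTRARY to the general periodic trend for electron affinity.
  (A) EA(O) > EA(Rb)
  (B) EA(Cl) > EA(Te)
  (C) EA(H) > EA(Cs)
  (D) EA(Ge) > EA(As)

(D)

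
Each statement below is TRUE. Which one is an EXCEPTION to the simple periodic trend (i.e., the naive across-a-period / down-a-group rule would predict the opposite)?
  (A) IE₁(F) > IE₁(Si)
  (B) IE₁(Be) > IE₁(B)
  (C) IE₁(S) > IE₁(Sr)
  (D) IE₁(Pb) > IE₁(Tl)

(B)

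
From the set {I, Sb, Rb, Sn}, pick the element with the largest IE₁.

I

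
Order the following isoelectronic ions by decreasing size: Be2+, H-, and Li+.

H-, Li+, Be2+

All of these have 2 electrons, so size is governed by nuclear charge alone: the more protons, the stronger the pull on the same electron cloud, and the smaller the ion.
Nuclear charges: Be2+ (Z=4), Li+ (Z=3), H- (Z=1).
Largest to smallest: H- > Li+ > Be2+.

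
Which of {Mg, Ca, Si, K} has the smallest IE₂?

Ca

After 1 electron has been removed, what remains? Mg⁺ still has 1 valence electron; Ca⁺ still has 1 valence electron; Si⁺ still has 3 valence electrons; K⁺ is the bare [Ar] core.
Core electrons are held far more tightly than valence electrons, so K tops the IE_2 order.
Valence configurations: Mg⁺ [Ne]3s¹, Ca⁺ [Ar]4s¹, Si⁺ [Ne]3s²3p¹.
Approximate IE_2 values (kJ/mol): Mg 1451, Ca 1145, Si 1577, K 3052.
Putting it together, IE_2: Ca < Mg < Si < K.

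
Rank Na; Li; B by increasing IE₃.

B < Na < Li

After 2 electrons have been removed, what remains? Na²⁺ is already 1 electron into the core; Li²⁺ is already 1 electron into the core; B²⁺ still has 1 valence electron.
Pulling an electron out of a noble-gas core costs far more than removing a remaining valence electron, so Na and Li sit at the high end of IE_3.
The numbers (kJ/mol): Na 6910, Li 11815, B 3660.
Putting it together, IE_3: B < Na < Li.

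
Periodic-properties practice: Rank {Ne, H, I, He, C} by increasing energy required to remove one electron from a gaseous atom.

First ionization energy rises across a period (greater Z_eff holds electrons more tightly) and falls down a group (valence electrons are farther from the nucleus).
These span different periods and groups, so the two trends combine.
C > I: period and group pull opposite ways; the down-group shift dominates (1086 vs 1008 kJ/mol).
H > C: period and group pull opposite ways; the down-group shift dominates (1312 vs 1086 kJ/mol).
Ne > H: the two effects oppose for this pair; the across-period effect wins (2081 vs 1312 kJ/mol).
He > Ne: they share group 18; the group trend gives He the larger value.
Tabulated first ionization energy (kJ/mol): H 1312, He 2372, C 1086, Ne 2081, I 1008.
So from lowest to highest: I < C < H < Ne < He.

I < C < H < Ne < He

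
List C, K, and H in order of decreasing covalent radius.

H is in period 1, group 1; C is in period 2, group 14; K is in period 4, group 1.
Moving right in a period, electrons are added to the same shell under a stronger nuclear pull, so atoms get smaller; moving down, a new shell is opened and atoms get larger.
These span different periods and groups, so the two trends combine.
C > H: the two effects oppose for this pair; the down-group effect wins (75 vs 32 pm).
K > C: both effects reinforce here, so K is clearly the larger of the two.
For reference (pm): H 32, C 75, K 196.
So from largest to smallest: K > C > H.

K > C > H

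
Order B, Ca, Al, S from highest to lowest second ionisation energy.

B, S, Al, Ca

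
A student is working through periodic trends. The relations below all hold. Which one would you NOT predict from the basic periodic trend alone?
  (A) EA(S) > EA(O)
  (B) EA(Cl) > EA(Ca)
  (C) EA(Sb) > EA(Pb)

The general trend: electron affinity increases across a period and decreases down a group.
(A) S (period 3, group 16) vs O (period 2, group 16): the stated order contradicts the simple trend.
(B) Cl (period 3, group 17) vs Ca (period 4, group 2): the stated order agrees with the simple trend.
(C) Sb (period 5, group 15) vs Pb (period 6, group 14): the stated order agrees with the simple trend.
The exception is (A): the compact 2p subshell of O repels the added electron more than S's larger 3p does.

(A)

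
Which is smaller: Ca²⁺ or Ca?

Ca²⁺

Forming Ca²⁺ removes 2 electrons from Ca. Fewer electrons for the same nuclear charge means less shielding and a higher Z_eff on the remaining electrons, and for main-group metals the entire outer shell is lost.
A cation is smaller than its parent atom: Ca²⁺ < Ca.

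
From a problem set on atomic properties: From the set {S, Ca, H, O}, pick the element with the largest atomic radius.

Ca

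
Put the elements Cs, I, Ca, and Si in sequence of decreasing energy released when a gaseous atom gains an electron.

EA tends to increase across a period and decrease down a group, though the pattern is less regular than for IE or radius.
Neither a single period nor a single group — weigh both effects.
Cs > Ca: this pair runs against the simple trend — see the exception note.
Si > Cs: relative to Cs, both the across-period and down-group shifts push Si's electron affinity up.
I > Si: the two effects oppose for this pair; the across-period effect wins (295 vs 134 kJ/mol).
Note the exception: Cs has a higher electron affinity than Ca, contrary to the simple trend — adding an electron to Ca (ns²) has to open a new, higher-energy np subshell, which is unfavourable.
Tabulated electron affinity (kJ/mol): Si 134, Ca 2, I 295, Cs 46.
So from highest to lowest: I > Si > Cs > Ca.

I > Si > Cs > Ca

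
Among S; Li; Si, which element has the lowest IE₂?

After 1 electron has been removed, what remains? S⁺ still has 5 valence electrons; Li⁺ is the bare [He] core; Si⁺ still has 3 valence electrons.
Breaking into a closed-shell core is much more expensive than removing a leftover valence electron — Li has the largest IE_2 here.
Valence configurations: S⁺ [Ne]3s²3p³, Si⁺ [Ne]3s²3p¹.
Approximate IE_2 values (kJ/mol): S 2252, Li 7298, Si 1577.
So the second ionization energies run Si < S < Li.

Si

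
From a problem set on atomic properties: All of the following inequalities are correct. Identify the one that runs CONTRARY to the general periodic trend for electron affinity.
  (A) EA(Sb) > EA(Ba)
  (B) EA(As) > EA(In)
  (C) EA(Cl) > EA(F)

(C)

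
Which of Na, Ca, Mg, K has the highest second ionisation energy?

IE_2 is the cost of taking one more electron from the +1 cation: Na⁺ is the bare [Ne] core; Ca⁺ still has 1 valence electron; Mg⁺ still has 1 valence electron; K⁺ is the bare [Ar] core.
Pulling an electron out of a noble-gas core costs far more than removing a remaining valence electron, so K and Na sit at the high end of IE_2.
Valence configurations: Ca⁺ [Ar]4s¹, Mg⁺ [Ne]3s¹.
Tabulated IE_2 (kJ/mol): Na 4562, Ca 1145, Mg 1451, K 3052.
Putting it together, IE_2: Ca < Mg < K < Na.

Na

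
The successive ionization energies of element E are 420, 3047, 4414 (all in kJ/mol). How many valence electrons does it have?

1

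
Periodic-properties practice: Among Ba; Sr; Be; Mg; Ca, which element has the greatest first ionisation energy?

Be is in period 2, group 2; Mg is in period 3, group 2; Ca is in period 4, group 2; Sr is in period 5, group 2; Ba is in period 6, group 2.
IE₁ increases left→right with effective nuclear charge and decreases top→bottom as the valence shell moves farther out.
All are in group 2, so first ionization energy increases up the group.
The greatest first ionisation energy among these belongs to Be.

Be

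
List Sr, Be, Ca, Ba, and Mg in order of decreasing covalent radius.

Ba > Sr > Ca > Mg > Be

Be is in period 2, group 2; Mg is in period 3, group 2; Ca is in period 4, group 2; Sr is in period 5, group 2; Ba is in period 6, group 2.
Atomic radius shrinks across a period as nuclear charge pulls the same shell inward, and grows down a group as new shells are added.
All are in group 2, so atomic radius increases down the group.
So from largest to smallest: Ba > Sr > Ca > Mg > Be.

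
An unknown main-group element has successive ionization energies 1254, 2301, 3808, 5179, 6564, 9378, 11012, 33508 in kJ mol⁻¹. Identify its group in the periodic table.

Look for the largest jump between consecutive ionization energies: IE8/IE7 ≈ 3.0, far larger than any earlier ratio.
That jump marks the point where a core electron is being removed. So the atom has 7 valence electrons.
A main-group element with 7 valence electrons is in group 17.

Group 17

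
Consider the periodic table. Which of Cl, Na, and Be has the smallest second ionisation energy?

Be

After 1 electron has been removed, what remains? Cl⁺ still has 6 valence electrons; Na⁺ is the bare [Ne] core; Be⁺ still has 1 valence electron.
Breaking into a closed-shell core is much more expensive than removing a leftover valence electron — Na has the largest IE_2 here.
Valence configurations: Cl⁺ [Ne]3s²3p⁴, Be⁺ [He]2s¹.
Approximate IE_2 values (kJ/mol): Cl 2298, Na 4562, Be 1757.
Overall IE_2 order: Be < Cl < Na.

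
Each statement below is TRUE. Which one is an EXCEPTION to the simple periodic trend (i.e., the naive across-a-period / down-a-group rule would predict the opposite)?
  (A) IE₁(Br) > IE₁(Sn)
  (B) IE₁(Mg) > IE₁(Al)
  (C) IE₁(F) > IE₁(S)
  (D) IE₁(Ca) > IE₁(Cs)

(B)

The general trend: IE₁ increases across a period and decreases down a group.
(A) Br (period 4, group 17) vs Sn (period 5, group 14): the stated order agrees with the simple trend.
(B) Mg (period 3, group 2) vs Al (period 3, group 13): the stated order contradicts the simple trend.
(C) F (period 2, group 17) vs S (period 3, group 16): the stated order agrees with the simple trend.
(D) Ca (period 4, group 2) vs Cs (period 6, group 1): the stated order agrees with the simple trend.
The exception is (B): Al's single 3p electron is easier to remove than one from Mg's filled 3s².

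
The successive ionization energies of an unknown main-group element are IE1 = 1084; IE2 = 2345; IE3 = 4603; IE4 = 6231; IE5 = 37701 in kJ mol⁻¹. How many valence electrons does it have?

Look for the largest jump between consecutive ionization energies: IE5/IE4 ≈ 6.1, far larger than any earlier ratio.
That jump marks the point where a core electron is being removed. So the atom has 4 valence electrons.

4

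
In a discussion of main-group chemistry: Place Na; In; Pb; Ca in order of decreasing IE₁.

Pb, Ca, In, Na

Na is in period 3, group 1; Ca is in period 4, group 2; In is in period 5, group 13; Pb is in period 6, group 14.
Across a period the outer electron is held more tightly (higher IE₁); down a group it sits in a higher shell, more shielded, and comes off more easily.
These sit on a diagonal, where the across-period and down-group effects partly cancel.
In > Na: the two effects oppose for this pair; the across-period effect wins (558 vs 496 kJ/mol).
Ca > In: the two effects oppose for this pair; the down-group effect wins (590 vs 558 kJ/mol).
Pb > Ca: the two effects oppose for this pair; the across-period effect wins (716 vs 590 kJ/mol).
For reference (kJ/mol): Na 496, Ca 590, In 558, Pb 716.
So from highest to lowest: Pb > Ca > In > Na.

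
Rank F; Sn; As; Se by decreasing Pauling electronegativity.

F is in period 2, group 17; As is in period 4, group 15; Se is in period 4, group 16; Sn is in period 5, group 14.
Smaller atoms with higher effective nuclear charge are more electronegative.
These span different periods and groups, so the two trends combine.
As > Sn: relative to Sn, both the across-period and down-group shifts push As's electronegativity up.
Se > As: Se lies to the right of As in period 4, so the across-period effect alone puts Se higher.
F > Se: both effects reinforce here, so F is clearly the higher of the two.
Approximate values (Pauling): F 3.98, As 2.18, Se 2.55, Sn 1.96.
So from highest to lowest: F > Se > As > Sn.

F, Se, As, Sn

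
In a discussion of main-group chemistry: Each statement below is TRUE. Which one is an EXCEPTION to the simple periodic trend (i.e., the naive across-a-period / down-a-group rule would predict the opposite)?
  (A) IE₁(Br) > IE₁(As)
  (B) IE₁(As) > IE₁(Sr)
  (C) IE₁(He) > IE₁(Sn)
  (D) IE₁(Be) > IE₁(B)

The general trend: IE₁ increases across a period and decreases down a group.
(A) Br (period 4, group 17) vs As (period 4, group 15): the stated order agrees with the simple trend.
(B) As (period 4, group 15) vs Sr (period 5, group 2): the stated order agrees with the simple trend.
(C) He (period 1, group 18) vs Sn (period 5, group 14): the stated order agrees with the simple trend.
(D) Be (period 2, group 2) vs B (period 2, group 13): the stated order contradicts the simple trend.
The exception is (D): removing B's lone 2p electron is easier than breaking Be's filled 2s².

(D)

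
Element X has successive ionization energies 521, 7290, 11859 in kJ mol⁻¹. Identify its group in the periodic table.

Group 1

Look for the largest jump between consecutive ionization energies: IE2/IE1 ≈ 14.0, far larger than any earlier ratio.
That jump marks the point where a core electron is being removed. So the atom has 1 valence electron.
A main-group element with 1 valence electron is in group 1.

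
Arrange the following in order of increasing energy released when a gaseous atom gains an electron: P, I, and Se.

P < Se < I

P is in period 3, group 15; Se is in period 4, group 16; I is in period 5, group 17.
EA tends to increase across a period and decrease down a group, though the pattern is less regular than for IE or radius.
A diagonal step moves right (one effect) and down (the opposite effect) at once.
Se > P: period and group pull opposite ways; the across-period shift dominates (195 vs 72 kJ/mol).
I > Se: the two effects oppose for this pair; the across-period effect wins (295 vs 195 kJ/mol).
For reference (kJ/mol): P 72, Se 195, I 295.
So from lowest to highest: P < Se < I.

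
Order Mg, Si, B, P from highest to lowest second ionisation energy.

B > P > Si > Mg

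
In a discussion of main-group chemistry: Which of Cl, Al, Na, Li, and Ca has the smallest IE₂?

The second ionization energy removes an electron from the +1 ion. For each element: Cl⁺ still has 6 valence electrons; Al⁺ still has 2 valence electrons; Na⁺ is the bare [Ne] core; Li⁺ is the bare [He] core; Ca⁺ still has 1 valence electron.
Pulling an electron out of a noble-gas core costs far more than removing a remaining valence electron, so Na and Li sit at the high end of IE_2.
Valence configurations: Cl⁺ [Ne]3s²3p⁴, Al⁺ [Ne]3s², Ca⁺ [Ar]4s¹.
Tabulated IE_2 (kJ/mol): Cl 2298, Al 1817, Na 4562, Li 7298, Ca 1145.
Putting it together, IE_2: Ca < Al < Cl < Na < Li.

Ca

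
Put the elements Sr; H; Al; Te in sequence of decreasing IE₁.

H > Te > Al > Sr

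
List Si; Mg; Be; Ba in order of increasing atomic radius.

Be, Si, Mg, Ba

Moving right in a period, electrons are added to the same shell under a stronger nuclear pull, so atoms get smaller; moving down, a new shell is opened and atoms get larger.
These span different periods and groups, so the two trends combine.
Si > Be: the two effects oppose for this pair; the down-group effect wins (116 vs 102 pm).
Mg > Si: Mg lies to the left of Si in period 3, so the across-period effect alone puts Mg larger.
Ba > Mg: Ba sits below Mg in group 2, so the down-group effect alone puts Ba larger.
Approximate values (pm): Be 102, Mg 139, Si 116, Ba 196.
So from smallest to largest: Be < Si < Mg < Ba.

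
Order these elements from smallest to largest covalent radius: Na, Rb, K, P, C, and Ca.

C < P < Na < Ca < K < Rb

C is in period 2, group 14; Na is in period 3, group 1; P is in period 3, group 15; K is in period 4, group 1; Ca is in period 4, group 2; Rb is in period 5, group 1.
Atomic radius shrinks across a period as nuclear charge pulls the same shell inward, and grows down a group as new shells are added.
Here both period and group differ, so the two effects have to be weighed against each other.
P > C: the two effects oppose for this pair; the down-group effect wins (111 vs 75 pm).
Na > P: both are in period 3; the period trend gives Na the larger value.
Ca > Na: the two effects oppose for this pair; the down-group effect wins (171 vs 155 pm).
K > Ca: both are in period 4; the period trend gives K the larger value.
Rb > K: Rb sits below K in group 1, so the down-group effect alone puts Rb larger.
For reference (pm): C 75, Na 155, P 111, K 196, Ca 171, Rb 210.
So from smallest to largest: C < P < Na < Ca < K < Rb.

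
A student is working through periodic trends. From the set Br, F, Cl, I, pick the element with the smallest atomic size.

F

F is in period 2, group 17; Cl is in period 3, group 17; Br is in period 4, group 17; I is in period 5, group 17.
Atomic radius shrinks across a period as nuclear charge pulls the same shell inward, and grows down a group as new shells are added.
All are in group 17, so atomic radius increases down the group.
The smallest atomic size among these belongs to F.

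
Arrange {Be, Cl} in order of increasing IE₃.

IE_3 is the cost of taking one more electron from the +2 cation: Be²⁺ is the bare [He] core; Cl²⁺ still has 5 valence electrons.
Core electrons are held far more tightly than valence electrons, so Be tops the IE_3 order.
Tabulated IE_3 (kJ/mol): Be 14849, Cl 3822.
Hence IE_3: Cl < Be.

Cl < Be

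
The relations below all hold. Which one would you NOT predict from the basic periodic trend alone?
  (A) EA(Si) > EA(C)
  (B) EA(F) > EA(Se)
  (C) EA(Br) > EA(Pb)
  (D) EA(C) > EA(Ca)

The general trend: electron affinity increases across a period and decreases down a group.
(A) Si (period 3, group 14) vs C (period 2, group 14): the stated order contradicts the simple trend.
(B) F (period 2, group 17) vs Se (period 4, group 16): the stated order agrees with the simple trend.
(C) Br (period 4, group 17) vs Pb (period 6, group 14): the stated order agrees with the simple trend.
(D) C (period 2, group 14) vs Ca (period 4, group 2): the stated order agrees with the simple trend.
The exception is (A): Si's larger, more diffuse 3p orbitals accept an added electron slightly more readily than C's compact 2p.

(A)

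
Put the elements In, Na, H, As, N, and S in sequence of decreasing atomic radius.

Na > In > As > S > N > H

H is in period 1, group 1; N is in period 2, group 15; Na is in period 3, group 1; S is in period 3, group 16; As is in period 4, group 15; In is in period 5, group 13.
Across a period the added protons contract the valence shell; down a group each new principal shell makes the atom larger.
Here both period and group differ, so the two effects have to be weighed against each other.
N > H: the two effects oppose for this pair; the down-group effect wins (71 vs 32 pm).
S > N: the two effects oppose for this pair; the down-group effect wins (103 vs 71 pm).
As > S: relative to S, both the across-period and down-group shifts push As's atomic radius up.
In > As: both effects reinforce here, so In is clearly the larger of the two.
Na > In: the two effects oppose for this pair; the across-period effect wins (155 vs 142 pm).
Tabulated atomic radius (pm): H 32, N 71, Na 155, S 103, As 121, In 142.
So from largest to smallest: Na > In > As > S > N > H.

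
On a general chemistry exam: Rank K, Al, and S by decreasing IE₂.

K > S > Al

Consider each +1 ion: K⁺ is the bare [Ar] core; Al⁺ still has 2 valence electrons; S⁺ still has 5 valence electrons.
Breaking into a closed-shell core is much more expensive than removing a leftover valence electron — K has the largest IE_2 here.
Valence configurations: Al⁺ [Ne]3s², S⁺ [Ne]3s²3p³.
The numbers (kJ/mol): K 3052, Al 1817, S 2252.
So the second ionization energies run Al < S < K.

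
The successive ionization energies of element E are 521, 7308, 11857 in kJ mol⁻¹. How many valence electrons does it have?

1

Look for the largest jump between consecutive ionization energies: IE2/IE1 ≈ 14.0, far larger than any earlier ratio.
That jump marks the point where a core electron is being removed. So the atom has 1 valence electron.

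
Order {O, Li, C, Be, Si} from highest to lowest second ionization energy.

After 1 electron has been removed, what remains? O⁺ still has 5 valence electrons; Li⁺ is the bare [He] core; C⁺ still has 3 valence electrons; Be⁺ still has 1 valence electron; Si⁺ still has 3 valence electrons.
Pulling an electron out of a noble-gas core costs far more than removing a remaining valence electron, so Li sits at the high end of IE_2.
Valence configurations: O⁺ [He]2s²2p³, C⁺ [He]2s²2p¹, Be⁺ [He]2s¹, Si⁺ [Ne]3s²3p¹.
Approximate IE_2 values (kJ/mol): O 3388, Li 7298, C 2353, Be 1757, Si 1577.
Putting it together, IE_2: Si < Be < C < O < Li.

Li > O > C > Be > Si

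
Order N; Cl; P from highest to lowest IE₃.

N, Cl, P

Consider each +2 ion: N²⁺ still has 3 valence electrons; Cl²⁺ still has 5 valence electrons; P²⁺ still has 3 valence electrons.
All are still removing valence electrons, so compare the +2 ions as you would atoms: IE_3 generally rises across a period (higher Z_eff) and falls down a group (larger shell), subject to the usual subshell exceptions.
Valence configurations: N²⁺ [He]2s²2p¹, Cl²⁺ [Ne]3s²3p³, P²⁺ [Ne]3s²3p¹.
Tabulated IE_3 (kJ/mol): N 4578, Cl 3822, P 2914.
Hence IE_3: P < Cl < N.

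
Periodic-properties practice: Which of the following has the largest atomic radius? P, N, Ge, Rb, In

Radius decreases left→right (rising Z_eff, same n) and increases top→bottom (higher n).
Neither a single period nor a single group — weigh both effects.
P > N: they share group 15; the group trend gives P the larger value.
Ge > P: both effects reinforce here, so Ge is clearly the larger of the two.
In > Ge: relative to Ge, both the across-period and down-group shifts push In's atomic radius up.
Rb > In: both are in period 5; the period trend gives Rb the larger value.
For reference (pm): N 71, P 111, Ge 121, Rb 210, In 142.
The largest atomic radius among these belongs to Rb.

Rb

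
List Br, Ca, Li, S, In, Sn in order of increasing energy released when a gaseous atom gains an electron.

Li is in period 2, group 1; S is in period 3, group 16; Ca is in period 4, group 2; Br is in period 4, group 17; In is in period 5, group 13; Sn is in period 5, group 14.
Adding an electron releases more energy for atoms nearer the top right (short of the noble gases).
Here both period and group differ, so the two effects have to be weighed against each other.
In > Ca: the two effects oppose for this pair; the across-period effect wins (29 vs 2 kJ/mol).
Li > In: the two effects oppose for this pair; the down-group effect wins (60 vs 29 kJ/mol).
Sn > Li: period and group pull opposite ways; the across-period shift dominates (107 vs 60 kJ/mol).
S > Sn: both effects reinforce here, so S is clearly the higher of the two.
Br > S: period and group pull opposite ways; the across-period shift dominates (325 vs 200 kJ/mol).
Approximate values (kJ/mol): Li 60, S 200, Ca 2, Br 325, In 29, Sn 107.
So from lowest to highest: Ca < In < Li < Sn < S < Br.

Ca, In, Li, Sn, S, Br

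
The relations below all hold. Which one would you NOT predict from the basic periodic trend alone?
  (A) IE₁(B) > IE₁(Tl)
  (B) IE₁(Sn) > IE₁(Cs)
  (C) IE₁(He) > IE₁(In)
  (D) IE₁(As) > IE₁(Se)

(D)

The general trend: first ionisation energy increases across a period and decreases down a group.
(A) B (period 2, group 13) vs Tl (period 6, group 13): the stated order agrees with the simple trend.
(B) Sn (period 5, group 14) vs Cs (period 6, group 1): the stated order agrees with the simple trend.
(C) He (period 1, group 18) vs In (period 5, group 13): the stated order agrees with the simple trend.
(D) As (period 4, group 15) vs Se (period 4, group 16): the stated order contradicts the simple trend.
The exception is (D): Se (4p⁴) ionizes more easily than half-filled As (4p³).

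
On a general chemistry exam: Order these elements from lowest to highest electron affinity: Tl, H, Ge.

Tl < H < Ge

H is in period 1, group 1; Ge is in period 4, group 14; Tl is in period 6, group 13.
Electron affinity generally becomes more exothermic across a period toward the halogens and less exothermic down a group.
These span different periods and groups, so the two trends combine.
H > Tl: the two effects oppose for this pair; the down-group effect wins (73 vs 19 kJ/mol).
Ge > H: the two effects oppose for this pair; the across-period effect wins (119 vs 73 kJ/mol).
Approximate values (kJ/mol): H 73, Ge 119, Tl 19.
So from lowest to highest: Tl < H < Ge.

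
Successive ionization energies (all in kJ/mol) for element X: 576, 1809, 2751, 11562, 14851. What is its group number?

Group 13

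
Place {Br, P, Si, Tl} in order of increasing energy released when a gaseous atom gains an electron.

Tl < P < Si < Br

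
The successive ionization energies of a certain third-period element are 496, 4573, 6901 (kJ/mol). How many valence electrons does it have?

Look for the largest jump between consecutive ionization energies: IE2/IE1 ≈ 9.2, far larger than any earlier ratio.
That jump marks the point where a core electron is being removed. So the atom has 1 valence electron.

1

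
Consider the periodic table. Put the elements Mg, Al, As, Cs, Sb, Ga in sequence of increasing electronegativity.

Cs < Mg < Al < Ga < Sb < As

EN rises left→right (higher Z_eff, smaller atoms) and falls top→bottom (larger, more shielded atoms).
These span different periods and groups, so the two trends combine.
Mg > Cs: both effects reinforce here, so Mg is clearly the higher of the two.
Al > Mg: both are in period 3; the period trend gives Al the larger value.
Ga > Al: this pair runs against the simple trend — see the exception note.
Sb > Ga: the two effects oppose for this pair; the across-period effect wins (2.05 vs 1.81).
As > Sb: they share group 15; the group trend gives As the larger value.
Note the exception: Ga has a higher electronegativity than Al, contrary to the simple trend — poor shielding by filled d (and f) subshells raises the heavier element's effective nuclear charge more than the simple down-group trend predicts.
Tabulated electronegativity (Pauling): Mg 1.31, Al 1.61, Ga 1.81, As 2.18, Sb 2.05, Cs 0.79.
So from lowest to highest: Cs < Mg < Al < Ga < Sb < As.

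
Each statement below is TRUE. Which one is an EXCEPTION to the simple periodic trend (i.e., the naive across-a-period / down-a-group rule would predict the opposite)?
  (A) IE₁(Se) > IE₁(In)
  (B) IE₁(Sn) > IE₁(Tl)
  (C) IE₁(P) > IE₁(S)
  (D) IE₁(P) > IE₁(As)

(C)

The general trend: first ionisation energy increases across a period and decreases down a group.
(A) Se (period 4, group 16) vs In (period 5, group 13): the stated order agrees with the simple trend.
(B) Sn (period 5, group 14) vs Tl (period 6, group 13): the stated order agrees with the simple trend.
(C) P (period 3, group 15) vs S (period 3, group 16): the stated order contradicts the simple trend.
(D) P (period 3, group 15) vs As (period 4, group 15): the stated order agrees with the simple trend.
The exception is (C): S (3p⁴) ionizes more easily than half-filled P (3p³) because the paired 3p electron in S is pushed out by e⁻–e⁻ repulsion.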